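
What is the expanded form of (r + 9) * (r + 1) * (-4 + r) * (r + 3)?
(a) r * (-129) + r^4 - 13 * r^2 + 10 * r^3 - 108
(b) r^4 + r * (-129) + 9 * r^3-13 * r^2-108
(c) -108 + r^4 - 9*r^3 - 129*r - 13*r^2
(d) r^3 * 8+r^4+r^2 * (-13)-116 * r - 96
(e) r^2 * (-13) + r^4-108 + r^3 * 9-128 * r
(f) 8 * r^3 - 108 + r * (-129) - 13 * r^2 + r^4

Expanding (r + 9) * (r + 1) * (-4 + r) * (r + 3):
= r^4 + r * (-129) + 9 * r^3-13 * r^2-108
b) r^4 + r * (-129) + 9 * r^3-13 * r^2-108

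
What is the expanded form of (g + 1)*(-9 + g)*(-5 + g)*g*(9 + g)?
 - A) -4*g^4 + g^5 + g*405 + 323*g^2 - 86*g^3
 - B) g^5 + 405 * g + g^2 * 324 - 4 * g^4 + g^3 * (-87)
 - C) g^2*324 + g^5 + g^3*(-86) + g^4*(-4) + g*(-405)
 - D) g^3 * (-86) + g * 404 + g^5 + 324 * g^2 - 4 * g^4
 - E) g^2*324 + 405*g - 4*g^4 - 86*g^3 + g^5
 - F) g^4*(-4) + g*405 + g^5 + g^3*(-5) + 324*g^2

Expanding (g + 1)*(-9 + g)*(-5 + g)*g*(9 + g):
= g^2*324 + 405*g - 4*g^4 - 86*g^3 + g^5
E) g^2*324 + 405*g - 4*g^4 - 86*g^3 + g^5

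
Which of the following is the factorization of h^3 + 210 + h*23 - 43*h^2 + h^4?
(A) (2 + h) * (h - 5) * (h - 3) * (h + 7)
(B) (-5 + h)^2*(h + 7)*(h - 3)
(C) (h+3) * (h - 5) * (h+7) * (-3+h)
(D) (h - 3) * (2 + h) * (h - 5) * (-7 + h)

We need to factor h^3 + 210 + h*23 - 43*h^2 + h^4.
The factored form is (2 + h) * (h - 5) * (h - 3) * (h + 7).
A) (2 + h) * (h - 5) * (h - 3) * (h + 7)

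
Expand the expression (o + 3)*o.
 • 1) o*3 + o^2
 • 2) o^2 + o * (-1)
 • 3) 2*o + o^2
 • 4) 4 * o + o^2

Expanding (o + 3)*o:
= o*3 + o^2
1) o*3 + o^2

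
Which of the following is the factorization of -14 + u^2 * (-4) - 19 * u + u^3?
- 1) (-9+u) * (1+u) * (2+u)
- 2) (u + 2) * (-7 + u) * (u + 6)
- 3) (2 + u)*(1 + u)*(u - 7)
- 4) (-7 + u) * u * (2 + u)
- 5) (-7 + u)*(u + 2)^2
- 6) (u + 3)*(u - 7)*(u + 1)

We need to factor -14 + u^2 * (-4) - 19 * u + u^3.
The factored form is (2 + u)*(1 + u)*(u - 7).
3) (2 + u)*(1 + u)*(u - 7)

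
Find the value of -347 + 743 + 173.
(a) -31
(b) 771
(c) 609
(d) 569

First: -347 + 743 = 396
Then: 396 + 173 = 569
d) 569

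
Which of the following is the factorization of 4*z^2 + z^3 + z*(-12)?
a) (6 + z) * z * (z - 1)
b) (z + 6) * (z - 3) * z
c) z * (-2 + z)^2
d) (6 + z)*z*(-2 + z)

We need to factor 4*z^2 + z^3 + z*(-12).
The factored form is (6 + z)*z*(-2 + z).
d) (6 + z)*z*(-2 + z)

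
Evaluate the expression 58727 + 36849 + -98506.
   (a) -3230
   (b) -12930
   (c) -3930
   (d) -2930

First: 58727 + 36849 = 95576
Then: 95576 + -98506 = -2930
d) -2930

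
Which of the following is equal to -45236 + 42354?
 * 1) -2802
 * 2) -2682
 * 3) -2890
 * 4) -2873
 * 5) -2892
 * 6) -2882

-45236 + 42354 = -2882
6) -2882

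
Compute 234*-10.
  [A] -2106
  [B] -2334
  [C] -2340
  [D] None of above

234 * -10 = -2340
C) -2340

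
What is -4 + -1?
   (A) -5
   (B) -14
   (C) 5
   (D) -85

-4 + -1 = -5
A) -5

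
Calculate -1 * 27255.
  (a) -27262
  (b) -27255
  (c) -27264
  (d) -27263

-1 * 27255 = -27255
b) -27255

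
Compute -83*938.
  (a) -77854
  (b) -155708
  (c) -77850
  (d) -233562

-83 * 938 = -77854
a) -77854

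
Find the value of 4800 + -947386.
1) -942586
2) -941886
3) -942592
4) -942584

4800 + -947386 = -942586
1) -942586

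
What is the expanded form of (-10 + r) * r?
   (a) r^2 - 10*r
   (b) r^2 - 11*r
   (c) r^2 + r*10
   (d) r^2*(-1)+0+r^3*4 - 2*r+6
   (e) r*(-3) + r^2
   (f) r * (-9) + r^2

Expanding (-10 + r) * r:
= r^2 - 10*r
a) r^2 - 10*r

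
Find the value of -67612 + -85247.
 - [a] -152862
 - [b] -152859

-67612 + -85247 = -152859
b) -152859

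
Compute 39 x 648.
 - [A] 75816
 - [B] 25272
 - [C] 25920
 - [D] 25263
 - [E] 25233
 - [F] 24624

39 * 648 = 25272
B) 25272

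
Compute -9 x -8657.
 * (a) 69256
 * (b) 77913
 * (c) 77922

-9 * -8657 = 77913
b) 77913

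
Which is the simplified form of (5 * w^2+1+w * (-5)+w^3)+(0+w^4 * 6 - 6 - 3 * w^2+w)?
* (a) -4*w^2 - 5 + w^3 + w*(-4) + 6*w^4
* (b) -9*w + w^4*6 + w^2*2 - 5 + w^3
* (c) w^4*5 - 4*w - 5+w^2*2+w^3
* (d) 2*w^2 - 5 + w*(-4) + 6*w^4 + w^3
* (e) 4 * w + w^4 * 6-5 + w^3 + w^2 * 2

Adding the polynomials and combining like terms:
(5*w^2 + 1 + w*(-5) + w^3) + (0 + w^4*6 - 6 - 3*w^2 + w)
= 2*w^2 - 5 + w*(-4) + 6*w^4 + w^3
d) 2*w^2 - 5 + w*(-4) + 6*w^4 + w^3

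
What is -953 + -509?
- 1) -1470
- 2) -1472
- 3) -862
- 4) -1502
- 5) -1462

-953 + -509 = -1462
5) -1462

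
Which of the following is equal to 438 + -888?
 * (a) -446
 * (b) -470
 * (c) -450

438 + -888 = -450
c) -450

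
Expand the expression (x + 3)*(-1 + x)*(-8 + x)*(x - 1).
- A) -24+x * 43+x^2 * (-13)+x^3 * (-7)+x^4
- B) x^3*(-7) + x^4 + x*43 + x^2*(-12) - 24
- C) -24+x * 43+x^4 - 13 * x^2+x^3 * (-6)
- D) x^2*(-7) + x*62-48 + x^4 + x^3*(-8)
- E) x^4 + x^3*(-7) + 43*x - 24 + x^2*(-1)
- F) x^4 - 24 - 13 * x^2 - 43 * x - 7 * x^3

Expanding (x + 3)*(-1 + x)*(-8 + x)*(x - 1):
= -24+x * 43+x^2 * (-13)+x^3 * (-7)+x^4
A) -24+x * 43+x^2 * (-13)+x^3 * (-7)+x^4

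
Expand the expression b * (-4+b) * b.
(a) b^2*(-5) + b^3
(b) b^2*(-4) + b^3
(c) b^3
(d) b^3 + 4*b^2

Expanding b * (-4+b) * b:
= b^2*(-4) + b^3
b) b^2*(-4) + b^3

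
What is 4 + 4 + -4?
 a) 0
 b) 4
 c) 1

First: 4 + 4 = 8
Then: 8 + -4 = 4
b) 4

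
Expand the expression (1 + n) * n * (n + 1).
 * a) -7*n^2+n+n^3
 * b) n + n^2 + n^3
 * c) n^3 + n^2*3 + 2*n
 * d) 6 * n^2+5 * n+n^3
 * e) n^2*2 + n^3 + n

Expanding (1 + n) * n * (n + 1):
= n^2*2 + n^3 + n
e) n^2*2 + n^3 + n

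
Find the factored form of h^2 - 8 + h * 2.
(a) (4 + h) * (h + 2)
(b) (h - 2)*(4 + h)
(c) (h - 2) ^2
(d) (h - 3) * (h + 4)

We need to factor h^2 - 8 + h * 2.
The factored form is (h - 2)*(4 + h).
b) (h - 2)*(4 + h)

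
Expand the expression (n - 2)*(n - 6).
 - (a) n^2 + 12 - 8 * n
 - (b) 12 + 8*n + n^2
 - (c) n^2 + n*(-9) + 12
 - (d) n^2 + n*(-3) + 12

Expanding (n - 2)*(n - 6):
= n^2 + 12 - 8 * n
a) n^2 + 12 - 8 * n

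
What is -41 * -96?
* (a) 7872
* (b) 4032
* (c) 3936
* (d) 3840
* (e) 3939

-41 * -96 = 3936
c) 3936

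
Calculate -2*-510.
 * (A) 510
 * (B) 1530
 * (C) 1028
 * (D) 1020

-2 * -510 = 1020
D) 1020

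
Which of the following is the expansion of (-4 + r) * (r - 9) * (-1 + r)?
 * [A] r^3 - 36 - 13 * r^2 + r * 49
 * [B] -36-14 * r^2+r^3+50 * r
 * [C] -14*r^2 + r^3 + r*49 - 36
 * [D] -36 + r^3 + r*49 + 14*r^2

Expanding (-4 + r) * (r - 9) * (-1 + r):
= -14*r^2 + r^3 + r*49 - 36
C) -14*r^2 + r^3 + r*49 - 36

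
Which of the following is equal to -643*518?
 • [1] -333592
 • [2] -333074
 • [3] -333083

-643 * 518 = -333074
2) -333074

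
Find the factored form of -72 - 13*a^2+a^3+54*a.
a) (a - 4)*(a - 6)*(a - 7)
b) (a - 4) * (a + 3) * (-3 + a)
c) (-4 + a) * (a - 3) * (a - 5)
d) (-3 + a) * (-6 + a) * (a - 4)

We need to factor -72 - 13*a^2+a^3+54*a.
The factored form is (-3 + a) * (-6 + a) * (a - 4).
d) (-3 + a) * (-6 + a) * (a - 4)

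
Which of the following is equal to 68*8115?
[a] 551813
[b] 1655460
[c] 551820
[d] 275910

68 * 8115 = 551820
c) 551820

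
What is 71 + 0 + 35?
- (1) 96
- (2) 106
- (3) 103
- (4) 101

First: 71 + 0 = 71
Then: 71 + 35 = 106
2) 106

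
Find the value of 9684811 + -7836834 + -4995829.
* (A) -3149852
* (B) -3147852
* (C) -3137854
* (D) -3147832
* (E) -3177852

First: 9684811 + -7836834 = 1847977
Then: 1847977 + -4995829 = -3147852
B) -3147852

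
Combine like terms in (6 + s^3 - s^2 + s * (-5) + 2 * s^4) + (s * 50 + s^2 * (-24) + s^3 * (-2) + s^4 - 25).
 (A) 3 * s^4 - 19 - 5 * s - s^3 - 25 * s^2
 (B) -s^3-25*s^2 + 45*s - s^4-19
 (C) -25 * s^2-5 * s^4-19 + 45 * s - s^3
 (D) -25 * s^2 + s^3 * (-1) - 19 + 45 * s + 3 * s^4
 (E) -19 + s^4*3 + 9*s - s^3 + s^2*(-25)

Adding the polynomials and combining like terms:
(6 + s^3 - s^2 + s*(-5) + 2*s^4) + (s*50 + s^2*(-24) + s^3*(-2) + s^4 - 25)
= -25 * s^2 + s^3 * (-1) - 19 + 45 * s + 3 * s^4
D) -25 * s^2 + s^3 * (-1) - 19 + 45 * s + 3 * s^4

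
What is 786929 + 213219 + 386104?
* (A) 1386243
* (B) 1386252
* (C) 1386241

First: 786929 + 213219 = 1000148
Then: 1000148 + 386104 = 1386252
B) 1386252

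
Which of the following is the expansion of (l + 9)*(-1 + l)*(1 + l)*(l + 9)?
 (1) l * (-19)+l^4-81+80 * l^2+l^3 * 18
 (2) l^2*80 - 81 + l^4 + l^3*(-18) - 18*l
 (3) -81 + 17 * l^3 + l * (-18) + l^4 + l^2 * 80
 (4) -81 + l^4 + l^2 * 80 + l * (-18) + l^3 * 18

Expanding (l + 9)*(-1 + l)*(1 + l)*(l + 9):
= -81 + l^4 + l^2 * 80 + l * (-18) + l^3 * 18
4) -81 + l^4 + l^2 * 80 + l * (-18) + l^3 * 18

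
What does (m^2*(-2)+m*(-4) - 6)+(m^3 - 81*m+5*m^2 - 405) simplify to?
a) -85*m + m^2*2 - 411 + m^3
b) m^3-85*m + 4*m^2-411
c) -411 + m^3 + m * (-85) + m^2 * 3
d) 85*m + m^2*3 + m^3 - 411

Adding the polynomials and combining like terms:
(m^2*(-2) + m*(-4) - 6) + (m^3 - 81*m + 5*m^2 - 405)
= -411 + m^3 + m * (-85) + m^2 * 3
c) -411 + m^3 + m * (-85) + m^2 * 3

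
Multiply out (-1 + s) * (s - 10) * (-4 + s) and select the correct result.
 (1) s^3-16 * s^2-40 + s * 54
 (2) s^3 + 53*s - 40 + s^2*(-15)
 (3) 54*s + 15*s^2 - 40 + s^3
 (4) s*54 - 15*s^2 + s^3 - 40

Expanding (-1 + s) * (s - 10) * (-4 + s):
= s*54 - 15*s^2 + s^3 - 40
4) s*54 - 15*s^2 + s^3 - 40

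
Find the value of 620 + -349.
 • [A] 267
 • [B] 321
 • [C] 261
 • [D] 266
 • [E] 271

620 + -349 = 271
E) 271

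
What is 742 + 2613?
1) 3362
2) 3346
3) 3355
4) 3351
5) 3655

742 + 2613 = 3355
3) 3355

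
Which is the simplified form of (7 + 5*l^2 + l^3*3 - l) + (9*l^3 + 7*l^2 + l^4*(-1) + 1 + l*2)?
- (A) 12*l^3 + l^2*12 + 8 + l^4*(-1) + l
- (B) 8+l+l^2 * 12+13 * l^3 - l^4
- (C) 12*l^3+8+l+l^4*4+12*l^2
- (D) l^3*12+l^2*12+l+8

Adding the polynomials and combining like terms:
(7 + 5*l^2 + l^3*3 - l) + (9*l^3 + 7*l^2 + l^4*(-1) + 1 + l*2)
= 12*l^3 + l^2*12 + 8 + l^4*(-1) + l
A) 12*l^3 + l^2*12 + 8 + l^4*(-1) + l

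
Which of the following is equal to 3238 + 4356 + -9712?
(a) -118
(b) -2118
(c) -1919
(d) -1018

First: 3238 + 4356 = 7594
Then: 7594 + -9712 = -2118
b) -2118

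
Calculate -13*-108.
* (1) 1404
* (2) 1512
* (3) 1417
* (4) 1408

-13 * -108 = 1404
1) 1404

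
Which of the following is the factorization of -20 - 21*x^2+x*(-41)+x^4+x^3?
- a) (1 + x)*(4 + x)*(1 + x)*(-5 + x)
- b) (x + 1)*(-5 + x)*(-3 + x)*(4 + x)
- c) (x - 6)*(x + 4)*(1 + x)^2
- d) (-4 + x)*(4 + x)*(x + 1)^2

We need to factor -20 - 21*x^2+x*(-41)+x^4+x^3.
The factored form is (1 + x)*(4 + x)*(1 + x)*(-5 + x).
a) (1 + x)*(4 + x)*(1 + x)*(-5 + x)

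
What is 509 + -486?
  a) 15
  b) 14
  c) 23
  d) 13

509 + -486 = 23
c) 23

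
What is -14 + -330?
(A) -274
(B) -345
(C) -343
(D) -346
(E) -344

-14 + -330 = -344
E) -344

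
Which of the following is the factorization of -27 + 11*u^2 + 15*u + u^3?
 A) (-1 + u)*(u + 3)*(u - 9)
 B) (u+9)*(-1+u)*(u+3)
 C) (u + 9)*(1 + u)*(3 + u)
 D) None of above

We need to factor -27 + 11*u^2 + 15*u + u^3.
The factored form is (u+9)*(-1+u)*(u+3).
B) (u+9)*(-1+u)*(u+3)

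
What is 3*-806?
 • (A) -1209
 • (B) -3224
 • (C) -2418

3 * -806 = -2418
C) -2418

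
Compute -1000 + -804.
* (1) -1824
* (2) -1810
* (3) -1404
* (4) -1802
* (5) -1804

-1000 + -804 = -1804
5) -1804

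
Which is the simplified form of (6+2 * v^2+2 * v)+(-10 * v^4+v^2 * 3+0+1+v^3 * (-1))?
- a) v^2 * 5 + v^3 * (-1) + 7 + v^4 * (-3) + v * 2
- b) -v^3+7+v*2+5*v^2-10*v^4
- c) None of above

Adding the polynomials and combining like terms:
(6 + 2*v^2 + 2*v) + (-10*v^4 + v^2*3 + 0 + 1 + v^3*(-1))
= -v^3+7+v*2+5*v^2-10*v^4
b) -v^3+7+v*2+5*v^2-10*v^4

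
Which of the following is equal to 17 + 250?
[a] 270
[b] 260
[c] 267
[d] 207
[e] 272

17 + 250 = 267
c) 267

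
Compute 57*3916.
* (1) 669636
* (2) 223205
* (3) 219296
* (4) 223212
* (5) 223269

57 * 3916 = 223212
4) 223212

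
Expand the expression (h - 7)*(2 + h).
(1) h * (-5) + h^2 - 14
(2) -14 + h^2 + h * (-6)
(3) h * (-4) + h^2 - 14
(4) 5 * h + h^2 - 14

Expanding (h - 7)*(2 + h):
= h * (-5) + h^2 - 14
1) h * (-5) + h^2 - 14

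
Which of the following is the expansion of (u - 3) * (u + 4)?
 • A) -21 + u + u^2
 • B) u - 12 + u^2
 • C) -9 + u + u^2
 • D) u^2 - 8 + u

Expanding (u - 3) * (u + 4):
= u - 12 + u^2
B) u - 12 + u^2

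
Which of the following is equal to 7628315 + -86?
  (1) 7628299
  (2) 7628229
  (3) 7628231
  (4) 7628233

7628315 + -86 = 7628229
2) 7628229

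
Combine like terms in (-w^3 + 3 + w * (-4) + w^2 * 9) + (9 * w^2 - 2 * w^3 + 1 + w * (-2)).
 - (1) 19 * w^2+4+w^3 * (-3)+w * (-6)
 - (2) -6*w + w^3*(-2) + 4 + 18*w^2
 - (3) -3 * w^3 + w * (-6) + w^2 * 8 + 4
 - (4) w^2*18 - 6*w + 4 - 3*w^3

Adding the polynomials and combining like terms:
(-w^3 + 3 + w*(-4) + w^2*9) + (9*w^2 - 2*w^3 + 1 + w*(-2))
= w^2*18 - 6*w + 4 - 3*w^3
4) w^2*18 - 6*w + 4 - 3*w^3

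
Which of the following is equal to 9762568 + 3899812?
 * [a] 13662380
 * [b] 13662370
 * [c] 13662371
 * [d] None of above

9762568 + 3899812 = 13662380
a) 13662380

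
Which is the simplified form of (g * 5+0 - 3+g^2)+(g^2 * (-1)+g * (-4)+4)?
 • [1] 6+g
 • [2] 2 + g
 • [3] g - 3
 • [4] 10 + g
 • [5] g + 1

Adding the polynomials and combining like terms:
(g*5 + 0 - 3 + g^2) + (g^2*(-1) + g*(-4) + 4)
= g + 1
5) g + 1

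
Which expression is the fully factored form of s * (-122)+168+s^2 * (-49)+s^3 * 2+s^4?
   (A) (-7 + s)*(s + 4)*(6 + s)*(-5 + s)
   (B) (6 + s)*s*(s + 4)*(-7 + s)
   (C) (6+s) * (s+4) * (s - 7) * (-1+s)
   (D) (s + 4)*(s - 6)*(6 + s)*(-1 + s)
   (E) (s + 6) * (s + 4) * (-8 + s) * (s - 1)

We need to factor s * (-122)+168+s^2 * (-49)+s^3 * 2+s^4.
The factored form is (6+s) * (s+4) * (s - 7) * (-1+s).
C) (6+s) * (s+4) * (s - 7) * (-1+s)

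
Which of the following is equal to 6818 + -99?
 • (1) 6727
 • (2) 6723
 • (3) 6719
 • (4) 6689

6818 + -99 = 6719
3) 6719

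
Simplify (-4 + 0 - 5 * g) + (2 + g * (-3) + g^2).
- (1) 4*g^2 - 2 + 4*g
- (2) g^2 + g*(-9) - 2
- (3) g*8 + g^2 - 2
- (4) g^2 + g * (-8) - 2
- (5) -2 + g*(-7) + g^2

Adding the polynomials and combining like terms:
(-4 + 0 - 5*g) + (2 + g*(-3) + g^2)
= g^2 + g * (-8) - 2
4) g^2 + g * (-8) - 2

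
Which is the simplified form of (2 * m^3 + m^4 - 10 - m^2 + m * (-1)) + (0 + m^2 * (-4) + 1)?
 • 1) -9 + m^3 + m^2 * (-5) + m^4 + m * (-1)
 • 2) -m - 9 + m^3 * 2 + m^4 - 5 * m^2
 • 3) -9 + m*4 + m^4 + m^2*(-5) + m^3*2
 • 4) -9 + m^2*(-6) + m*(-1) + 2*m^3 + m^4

Adding the polynomials and combining like terms:
(2*m^3 + m^4 - 10 - m^2 + m*(-1)) + (0 + m^2*(-4) + 1)
= -m - 9 + m^3 * 2 + m^4 - 5 * m^2
2) -m - 9 + m^3 * 2 + m^4 - 5 * m^2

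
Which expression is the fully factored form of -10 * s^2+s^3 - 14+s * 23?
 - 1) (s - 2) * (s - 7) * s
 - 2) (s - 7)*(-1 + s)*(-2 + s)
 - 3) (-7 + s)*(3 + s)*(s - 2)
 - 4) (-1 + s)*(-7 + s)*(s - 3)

We need to factor -10 * s^2+s^3 - 14+s * 23.
The factored form is (s - 7)*(-1 + s)*(-2 + s).
2) (s - 7)*(-1 + s)*(-2 + s)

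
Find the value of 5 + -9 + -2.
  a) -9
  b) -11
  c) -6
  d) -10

First: 5 + -9 = -4
Then: -4 + -2 = -6
c) -6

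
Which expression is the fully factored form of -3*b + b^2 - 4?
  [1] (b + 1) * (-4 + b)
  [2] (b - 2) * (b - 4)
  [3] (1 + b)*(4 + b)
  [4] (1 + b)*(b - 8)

We need to factor -3*b + b^2 - 4.
The factored form is (b + 1) * (-4 + b).
1) (b + 1) * (-4 + b)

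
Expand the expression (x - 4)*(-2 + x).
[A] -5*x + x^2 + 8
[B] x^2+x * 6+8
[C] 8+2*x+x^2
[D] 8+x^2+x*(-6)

Expanding (x - 4)*(-2 + x):
= 8+x^2+x*(-6)
D) 8+x^2+x*(-6)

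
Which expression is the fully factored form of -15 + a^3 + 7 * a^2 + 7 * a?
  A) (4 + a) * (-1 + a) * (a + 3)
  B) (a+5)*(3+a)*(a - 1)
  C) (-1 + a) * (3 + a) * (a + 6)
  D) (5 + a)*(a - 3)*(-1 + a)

We need to factor -15 + a^3 + 7 * a^2 + 7 * a.
The factored form is (a+5)*(3+a)*(a - 1).
B) (a+5)*(3+a)*(a - 1)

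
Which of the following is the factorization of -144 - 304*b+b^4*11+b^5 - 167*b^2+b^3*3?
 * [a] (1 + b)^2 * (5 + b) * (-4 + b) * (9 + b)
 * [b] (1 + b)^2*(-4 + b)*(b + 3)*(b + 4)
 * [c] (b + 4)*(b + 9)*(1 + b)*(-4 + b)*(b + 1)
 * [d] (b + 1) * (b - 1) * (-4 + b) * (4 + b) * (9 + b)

We need to factor -144 - 304*b+b^4*11+b^5 - 167*b^2+b^3*3.
The factored form is (b + 4)*(b + 9)*(1 + b)*(-4 + b)*(b + 1).
c) (b + 4)*(b + 9)*(1 + b)*(-4 + b)*(b + 1)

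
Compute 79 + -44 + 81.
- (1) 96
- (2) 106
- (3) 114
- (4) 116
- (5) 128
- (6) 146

First: 79 + -44 = 35
Then: 35 + 81 = 116
4) 116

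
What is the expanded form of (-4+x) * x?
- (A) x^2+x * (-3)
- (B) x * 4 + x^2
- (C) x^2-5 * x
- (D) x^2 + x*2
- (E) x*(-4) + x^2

Expanding (-4+x) * x:
= x*(-4) + x^2
E) x*(-4) + x^2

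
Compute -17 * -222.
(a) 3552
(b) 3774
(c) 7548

-17 * -222 = 3774
b) 3774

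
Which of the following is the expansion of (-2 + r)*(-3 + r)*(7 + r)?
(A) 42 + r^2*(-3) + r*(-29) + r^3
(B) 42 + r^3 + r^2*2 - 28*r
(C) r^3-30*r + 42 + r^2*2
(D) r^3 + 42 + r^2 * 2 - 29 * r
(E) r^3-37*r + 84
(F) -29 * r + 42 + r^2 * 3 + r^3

Expanding (-2 + r)*(-3 + r)*(7 + r):
= r^3 + 42 + r^2 * 2 - 29 * r
D) r^3 + 42 + r^2 * 2 - 29 * r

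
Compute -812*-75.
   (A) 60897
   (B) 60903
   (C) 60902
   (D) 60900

-812 * -75 = 60900
D) 60900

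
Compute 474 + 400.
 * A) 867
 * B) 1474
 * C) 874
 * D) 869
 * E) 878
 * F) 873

474 + 400 = 874
C) 874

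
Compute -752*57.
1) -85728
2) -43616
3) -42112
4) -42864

-752 * 57 = -42864
4) -42864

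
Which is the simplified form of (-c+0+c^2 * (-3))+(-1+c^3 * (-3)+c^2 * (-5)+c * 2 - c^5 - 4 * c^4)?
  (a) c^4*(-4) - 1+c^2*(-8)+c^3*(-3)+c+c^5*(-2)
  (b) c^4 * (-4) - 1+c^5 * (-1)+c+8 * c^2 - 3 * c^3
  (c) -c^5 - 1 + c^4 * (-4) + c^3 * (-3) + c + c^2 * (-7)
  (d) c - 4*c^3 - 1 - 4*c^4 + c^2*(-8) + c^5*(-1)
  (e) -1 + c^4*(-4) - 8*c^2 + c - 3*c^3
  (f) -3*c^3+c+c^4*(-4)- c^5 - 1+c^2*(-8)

Adding the polynomials and combining like terms:
(-c + 0 + c^2*(-3)) + (-1 + c^3*(-3) + c^2*(-5) + c*2 - c^5 - 4*c^4)
= -3*c^3+c+c^4*(-4)- c^5 - 1+c^2*(-8)
f) -3*c^3+c+c^4*(-4)- c^5 - 1+c^2*(-8)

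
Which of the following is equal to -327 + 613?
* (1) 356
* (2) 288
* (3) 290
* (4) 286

-327 + 613 = 286
4) 286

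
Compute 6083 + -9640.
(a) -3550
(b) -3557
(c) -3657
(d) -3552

6083 + -9640 = -3557
b) -3557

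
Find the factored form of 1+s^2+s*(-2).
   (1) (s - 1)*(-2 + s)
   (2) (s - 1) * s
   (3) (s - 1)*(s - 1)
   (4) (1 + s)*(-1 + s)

We need to factor 1+s^2+s*(-2).
The factored form is (s - 1)*(s - 1).
3) (s - 1)*(s - 1)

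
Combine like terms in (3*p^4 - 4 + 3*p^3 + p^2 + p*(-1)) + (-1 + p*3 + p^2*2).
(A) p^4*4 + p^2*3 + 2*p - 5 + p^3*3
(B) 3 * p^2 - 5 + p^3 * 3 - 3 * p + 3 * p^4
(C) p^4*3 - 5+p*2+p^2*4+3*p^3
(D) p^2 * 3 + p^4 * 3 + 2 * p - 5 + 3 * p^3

Adding the polynomials and combining like terms:
(3*p^4 - 4 + 3*p^3 + p^2 + p*(-1)) + (-1 + p*3 + p^2*2)
= p^2 * 3 + p^4 * 3 + 2 * p - 5 + 3 * p^3
D) p^2 * 3 + p^4 * 3 + 2 * p - 5 + 3 * p^3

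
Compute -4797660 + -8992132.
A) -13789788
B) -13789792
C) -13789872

-4797660 + -8992132 = -13789792
B) -13789792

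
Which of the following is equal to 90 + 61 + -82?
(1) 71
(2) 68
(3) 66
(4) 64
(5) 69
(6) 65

First: 90 + 61 = 151
Then: 151 + -82 = 69
5) 69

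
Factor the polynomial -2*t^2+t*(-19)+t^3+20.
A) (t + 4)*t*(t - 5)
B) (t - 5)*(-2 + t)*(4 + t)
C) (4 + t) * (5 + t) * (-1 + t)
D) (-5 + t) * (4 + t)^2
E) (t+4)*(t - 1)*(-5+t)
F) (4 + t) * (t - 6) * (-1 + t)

We need to factor -2*t^2+t*(-19)+t^3+20.
The factored form is (t+4)*(t - 1)*(-5+t).
E) (t+4)*(t - 1)*(-5+t)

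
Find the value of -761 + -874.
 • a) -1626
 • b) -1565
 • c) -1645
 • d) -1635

-761 + -874 = -1635
d) -1635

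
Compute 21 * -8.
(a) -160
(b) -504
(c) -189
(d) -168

21 * -8 = -168
d) -168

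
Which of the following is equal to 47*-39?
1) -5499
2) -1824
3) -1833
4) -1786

47 * -39 = -1833
3) -1833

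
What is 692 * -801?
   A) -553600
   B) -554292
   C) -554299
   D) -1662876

692 * -801 = -554292
B) -554292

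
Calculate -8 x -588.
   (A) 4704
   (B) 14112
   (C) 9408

-8 * -588 = 4704
A) 4704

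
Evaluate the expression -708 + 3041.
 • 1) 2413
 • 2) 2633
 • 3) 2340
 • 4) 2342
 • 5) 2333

-708 + 3041 = 2333
5) 2333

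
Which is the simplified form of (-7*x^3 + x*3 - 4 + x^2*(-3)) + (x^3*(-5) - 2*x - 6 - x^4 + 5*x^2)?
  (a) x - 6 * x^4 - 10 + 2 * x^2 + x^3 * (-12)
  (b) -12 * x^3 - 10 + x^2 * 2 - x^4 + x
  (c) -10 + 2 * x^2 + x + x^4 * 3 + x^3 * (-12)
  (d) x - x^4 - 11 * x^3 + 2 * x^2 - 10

Adding the polynomials and combining like terms:
(-7*x^3 + x*3 - 4 + x^2*(-3)) + (x^3*(-5) - 2*x - 6 - x^4 + 5*x^2)
= -12 * x^3 - 10 + x^2 * 2 - x^4 + x
b) -12 * x^3 - 10 + x^2 * 2 - x^4 + x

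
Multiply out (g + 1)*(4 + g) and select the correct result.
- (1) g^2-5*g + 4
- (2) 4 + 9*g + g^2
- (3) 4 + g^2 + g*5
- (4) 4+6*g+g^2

Expanding (g + 1)*(4 + g):
= 4 + g^2 + g*5
3) 4 + g^2 + g*5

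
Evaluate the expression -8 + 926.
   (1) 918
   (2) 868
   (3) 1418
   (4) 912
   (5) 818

-8 + 926 = 918
1) 918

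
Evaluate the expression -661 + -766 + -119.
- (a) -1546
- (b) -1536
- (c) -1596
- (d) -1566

First: -661 + -766 = -1427
Then: -1427 + -119 = -1546
a) -1546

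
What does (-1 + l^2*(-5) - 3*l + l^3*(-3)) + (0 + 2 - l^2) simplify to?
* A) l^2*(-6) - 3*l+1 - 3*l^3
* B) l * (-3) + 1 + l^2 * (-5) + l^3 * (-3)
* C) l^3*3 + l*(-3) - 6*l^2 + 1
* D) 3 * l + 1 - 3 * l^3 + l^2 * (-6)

Adding the polynomials and combining like terms:
(-1 + l^2*(-5) - 3*l + l^3*(-3)) + (0 + 2 - l^2)
= l^2*(-6) - 3*l+1 - 3*l^3
A) l^2*(-6) - 3*l+1 - 3*l^3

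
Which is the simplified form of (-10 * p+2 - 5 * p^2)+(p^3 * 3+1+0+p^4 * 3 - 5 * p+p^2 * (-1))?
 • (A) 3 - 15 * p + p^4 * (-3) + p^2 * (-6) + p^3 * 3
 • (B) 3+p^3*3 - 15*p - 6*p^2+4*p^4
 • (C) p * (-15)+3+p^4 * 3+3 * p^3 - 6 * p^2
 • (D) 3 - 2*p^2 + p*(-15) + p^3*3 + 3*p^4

Adding the polynomials and combining like terms:
(-10*p + 2 - 5*p^2) + (p^3*3 + 1 + 0 + p^4*3 - 5*p + p^2*(-1))
= p * (-15)+3+p^4 * 3+3 * p^3 - 6 * p^2
C) p * (-15)+3+p^4 * 3+3 * p^3 - 6 * p^2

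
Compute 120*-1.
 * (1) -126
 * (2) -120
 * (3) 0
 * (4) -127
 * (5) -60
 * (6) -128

120 * -1 = -120
2) -120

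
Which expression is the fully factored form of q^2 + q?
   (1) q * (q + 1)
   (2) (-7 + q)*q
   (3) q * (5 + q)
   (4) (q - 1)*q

We need to factor q^2 + q.
The factored form is q * (q + 1).
1) q * (q + 1)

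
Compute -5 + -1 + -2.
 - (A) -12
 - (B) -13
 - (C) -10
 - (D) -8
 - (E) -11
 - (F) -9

First: -5 + -1 = -6
Then: -6 + -2 = -8
D) -8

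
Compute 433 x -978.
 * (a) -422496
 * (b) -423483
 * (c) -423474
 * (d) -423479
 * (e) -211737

433 * -978 = -423474
c) -423474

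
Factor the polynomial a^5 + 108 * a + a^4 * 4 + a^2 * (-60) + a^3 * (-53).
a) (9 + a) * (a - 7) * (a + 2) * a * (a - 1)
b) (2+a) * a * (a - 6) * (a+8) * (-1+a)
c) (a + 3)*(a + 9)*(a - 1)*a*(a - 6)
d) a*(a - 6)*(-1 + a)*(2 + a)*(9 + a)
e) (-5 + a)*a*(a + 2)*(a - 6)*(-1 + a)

We need to factor a^5 + 108 * a + a^4 * 4 + a^2 * (-60) + a^3 * (-53).
The factored form is a*(a - 6)*(-1 + a)*(2 + a)*(9 + a).
d) a*(a - 6)*(-1 + a)*(2 + a)*(9 + a)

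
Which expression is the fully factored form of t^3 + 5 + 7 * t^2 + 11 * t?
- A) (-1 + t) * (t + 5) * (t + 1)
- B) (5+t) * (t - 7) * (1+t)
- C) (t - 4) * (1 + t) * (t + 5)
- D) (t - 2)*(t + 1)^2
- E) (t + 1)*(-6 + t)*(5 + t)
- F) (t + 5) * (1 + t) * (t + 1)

We need to factor t^3 + 5 + 7 * t^2 + 11 * t.
The factored form is (t + 5) * (1 + t) * (t + 1).
F) (t + 5) * (1 + t) * (t + 1)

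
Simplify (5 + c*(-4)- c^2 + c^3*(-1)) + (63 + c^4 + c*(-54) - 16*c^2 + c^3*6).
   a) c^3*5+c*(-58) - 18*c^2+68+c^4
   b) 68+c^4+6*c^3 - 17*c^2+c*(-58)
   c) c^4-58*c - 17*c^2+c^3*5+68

Adding the polynomials and combining like terms:
(5 + c*(-4) - c^2 + c^3*(-1)) + (63 + c^4 + c*(-54) - 16*c^2 + c^3*6)
= c^4-58*c - 17*c^2+c^3*5+68
c) c^4-58*c - 17*c^2+c^3*5+68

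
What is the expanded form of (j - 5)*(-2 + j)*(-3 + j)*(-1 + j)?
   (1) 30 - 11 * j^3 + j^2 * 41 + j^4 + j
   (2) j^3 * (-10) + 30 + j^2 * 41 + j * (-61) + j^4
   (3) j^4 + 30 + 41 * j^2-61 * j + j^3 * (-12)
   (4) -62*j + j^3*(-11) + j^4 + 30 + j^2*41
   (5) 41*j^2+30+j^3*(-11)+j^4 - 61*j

Expanding (j - 5)*(-2 + j)*(-3 + j)*(-1 + j):
= 41*j^2+30+j^3*(-11)+j^4 - 61*j
5) 41*j^2+30+j^3*(-11)+j^4 - 61*j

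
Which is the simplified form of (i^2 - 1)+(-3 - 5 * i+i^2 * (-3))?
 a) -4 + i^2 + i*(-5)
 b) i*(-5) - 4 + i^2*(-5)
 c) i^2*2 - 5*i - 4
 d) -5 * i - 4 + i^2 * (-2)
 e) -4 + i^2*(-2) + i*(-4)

Adding the polynomials and combining like terms:
(i^2 - 1) + (-3 - 5*i + i^2*(-3))
= -5 * i - 4 + i^2 * (-2)
d) -5 * i - 4 + i^2 * (-2)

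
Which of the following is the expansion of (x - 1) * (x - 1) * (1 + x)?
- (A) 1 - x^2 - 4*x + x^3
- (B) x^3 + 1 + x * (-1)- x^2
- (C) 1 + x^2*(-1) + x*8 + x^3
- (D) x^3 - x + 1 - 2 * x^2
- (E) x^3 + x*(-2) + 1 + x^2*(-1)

Expanding (x - 1) * (x - 1) * (1 + x):
= x^3 + 1 + x * (-1)- x^2
B) x^3 + 1 + x * (-1)- x^2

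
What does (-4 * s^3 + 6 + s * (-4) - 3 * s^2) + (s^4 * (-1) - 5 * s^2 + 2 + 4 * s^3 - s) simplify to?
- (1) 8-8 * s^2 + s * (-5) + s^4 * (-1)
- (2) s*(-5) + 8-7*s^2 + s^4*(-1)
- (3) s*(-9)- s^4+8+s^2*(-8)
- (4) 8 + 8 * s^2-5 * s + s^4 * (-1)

Adding the polynomials and combining like terms:
(-4*s^3 + 6 + s*(-4) - 3*s^2) + (s^4*(-1) - 5*s^2 + 2 + 4*s^3 - s)
= 8-8 * s^2 + s * (-5) + s^4 * (-1)
1) 8-8 * s^2 + s * (-5) + s^4 * (-1)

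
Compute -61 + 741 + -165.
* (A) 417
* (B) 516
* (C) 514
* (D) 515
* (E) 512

First: -61 + 741 = 680
Then: 680 + -165 = 515
D) 515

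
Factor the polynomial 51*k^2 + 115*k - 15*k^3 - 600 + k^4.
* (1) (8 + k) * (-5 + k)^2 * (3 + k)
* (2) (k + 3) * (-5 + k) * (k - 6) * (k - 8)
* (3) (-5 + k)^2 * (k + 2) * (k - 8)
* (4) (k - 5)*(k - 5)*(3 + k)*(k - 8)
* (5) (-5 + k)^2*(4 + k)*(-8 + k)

We need to factor 51*k^2 + 115*k - 15*k^3 - 600 + k^4.
The factored form is (k - 5)*(k - 5)*(3 + k)*(k - 8).
4) (k - 5)*(k - 5)*(3 + k)*(k - 8)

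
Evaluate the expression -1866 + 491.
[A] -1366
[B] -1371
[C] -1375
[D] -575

-1866 + 491 = -1375
C) -1375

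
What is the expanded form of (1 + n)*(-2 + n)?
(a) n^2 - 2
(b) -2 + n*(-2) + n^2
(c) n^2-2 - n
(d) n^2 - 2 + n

Expanding (1 + n)*(-2 + n):
= n^2-2 - n
c) n^2-2 - n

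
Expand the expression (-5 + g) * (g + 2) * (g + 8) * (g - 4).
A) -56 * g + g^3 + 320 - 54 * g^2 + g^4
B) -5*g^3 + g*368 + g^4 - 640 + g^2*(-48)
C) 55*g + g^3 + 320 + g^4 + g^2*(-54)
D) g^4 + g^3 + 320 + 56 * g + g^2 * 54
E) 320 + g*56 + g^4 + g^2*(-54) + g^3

Expanding (-5 + g) * (g + 2) * (g + 8) * (g - 4):
= 320 + g*56 + g^4 + g^2*(-54) + g^3
E) 320 + g*56 + g^4 + g^2*(-54) + g^3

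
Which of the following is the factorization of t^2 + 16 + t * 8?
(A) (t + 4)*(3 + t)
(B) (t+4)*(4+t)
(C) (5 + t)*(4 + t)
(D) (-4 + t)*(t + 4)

We need to factor t^2 + 16 + t * 8.
The factored form is (t+4)*(4+t).
B) (t+4)*(4+t)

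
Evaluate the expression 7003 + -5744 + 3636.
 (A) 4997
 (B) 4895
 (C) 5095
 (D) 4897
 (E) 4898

First: 7003 + -5744 = 1259
Then: 1259 + 3636 = 4895
B) 4895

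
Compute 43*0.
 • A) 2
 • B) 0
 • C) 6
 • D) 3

43 * 0 = 0
B) 0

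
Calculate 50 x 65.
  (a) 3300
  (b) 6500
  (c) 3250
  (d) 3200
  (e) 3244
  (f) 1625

50 * 65 = 3250
c) 3250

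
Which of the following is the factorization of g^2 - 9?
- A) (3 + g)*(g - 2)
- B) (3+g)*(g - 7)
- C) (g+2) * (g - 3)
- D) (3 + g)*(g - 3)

We need to factor g^2 - 9.
The factored form is (3 + g)*(g - 3).
D) (3 + g)*(g - 3)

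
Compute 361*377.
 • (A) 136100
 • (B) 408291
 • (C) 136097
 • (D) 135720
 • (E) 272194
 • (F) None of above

361 * 377 = 136097
C) 136097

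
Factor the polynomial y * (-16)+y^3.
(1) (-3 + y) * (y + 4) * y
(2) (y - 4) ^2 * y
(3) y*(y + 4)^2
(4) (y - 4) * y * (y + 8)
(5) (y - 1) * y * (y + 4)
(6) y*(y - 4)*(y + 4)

We need to factor y * (-16)+y^3.
The factored form is y*(y - 4)*(y + 4).
6) y*(y - 4)*(y + 4)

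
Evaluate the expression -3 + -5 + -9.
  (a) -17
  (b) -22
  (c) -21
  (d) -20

First: -3 + -5 = -8
Then: -8 + -9 = -17
a) -17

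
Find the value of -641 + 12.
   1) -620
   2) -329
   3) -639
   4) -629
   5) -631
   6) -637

-641 + 12 = -629
4) -629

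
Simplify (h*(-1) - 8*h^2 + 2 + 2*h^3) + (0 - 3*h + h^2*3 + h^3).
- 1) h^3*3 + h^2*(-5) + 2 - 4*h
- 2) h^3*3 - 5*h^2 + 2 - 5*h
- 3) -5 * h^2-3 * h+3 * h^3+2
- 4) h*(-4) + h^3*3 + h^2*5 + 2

Adding the polynomials and combining like terms:
(h*(-1) - 8*h^2 + 2 + 2*h^3) + (0 - 3*h + h^2*3 + h^3)
= h^3*3 + h^2*(-5) + 2 - 4*h
1) h^3*3 + h^2*(-5) + 2 - 4*h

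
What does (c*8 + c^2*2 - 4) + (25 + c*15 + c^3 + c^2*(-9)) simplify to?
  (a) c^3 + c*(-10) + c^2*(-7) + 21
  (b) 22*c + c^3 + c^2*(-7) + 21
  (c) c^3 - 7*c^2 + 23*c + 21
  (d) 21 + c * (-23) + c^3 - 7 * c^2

Adding the polynomials and combining like terms:
(c*8 + c^2*2 - 4) + (25 + c*15 + c^3 + c^2*(-9))
= c^3 - 7*c^2 + 23*c + 21
c) c^3 - 7*c^2 + 23*c + 21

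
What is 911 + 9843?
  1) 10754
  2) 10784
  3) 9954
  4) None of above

911 + 9843 = 10754
1) 10754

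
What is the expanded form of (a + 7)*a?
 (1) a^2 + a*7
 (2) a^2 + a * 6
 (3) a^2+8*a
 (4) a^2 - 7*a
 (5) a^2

Expanding (a + 7)*a:
= a^2 + a*7
1) a^2 + a*7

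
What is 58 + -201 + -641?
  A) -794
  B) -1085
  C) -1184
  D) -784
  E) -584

First: 58 + -201 = -143
Then: -143 + -641 = -784
D) -784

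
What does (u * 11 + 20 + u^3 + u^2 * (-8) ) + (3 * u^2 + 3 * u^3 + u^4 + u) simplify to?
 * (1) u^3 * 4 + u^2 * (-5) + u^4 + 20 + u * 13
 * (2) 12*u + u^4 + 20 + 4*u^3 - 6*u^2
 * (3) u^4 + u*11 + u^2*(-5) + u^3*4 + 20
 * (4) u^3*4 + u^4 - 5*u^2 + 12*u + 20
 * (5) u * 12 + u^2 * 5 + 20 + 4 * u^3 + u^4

Adding the polynomials and combining like terms:
(u*11 + 20 + u^3 + u^2*(-8)) + (3*u^2 + 3*u^3 + u^4 + u)
= u^3*4 + u^4 - 5*u^2 + 12*u + 20
4) u^3*4 + u^4 - 5*u^2 + 12*u + 20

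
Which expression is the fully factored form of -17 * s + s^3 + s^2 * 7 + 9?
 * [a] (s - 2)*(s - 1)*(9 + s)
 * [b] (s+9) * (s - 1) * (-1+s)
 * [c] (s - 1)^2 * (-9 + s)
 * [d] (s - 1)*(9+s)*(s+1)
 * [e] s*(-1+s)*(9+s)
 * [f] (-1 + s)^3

We need to factor -17 * s + s^3 + s^2 * 7 + 9.
The factored form is (s+9) * (s - 1) * (-1+s).
b) (s+9) * (s - 1) * (-1+s)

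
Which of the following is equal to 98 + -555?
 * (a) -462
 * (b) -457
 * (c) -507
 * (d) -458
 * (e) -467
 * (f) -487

98 + -555 = -457
b) -457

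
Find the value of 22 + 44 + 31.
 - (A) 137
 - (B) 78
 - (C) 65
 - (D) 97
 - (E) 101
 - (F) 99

First: 22 + 44 = 66
Then: 66 + 31 = 97
D) 97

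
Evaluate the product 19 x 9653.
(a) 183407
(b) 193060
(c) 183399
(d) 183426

19 * 9653 = 183407
a) 183407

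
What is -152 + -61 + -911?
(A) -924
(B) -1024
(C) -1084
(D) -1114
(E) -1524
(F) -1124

First: -152 + -61 = -213
Then: -213 + -911 = -1124
F) -1124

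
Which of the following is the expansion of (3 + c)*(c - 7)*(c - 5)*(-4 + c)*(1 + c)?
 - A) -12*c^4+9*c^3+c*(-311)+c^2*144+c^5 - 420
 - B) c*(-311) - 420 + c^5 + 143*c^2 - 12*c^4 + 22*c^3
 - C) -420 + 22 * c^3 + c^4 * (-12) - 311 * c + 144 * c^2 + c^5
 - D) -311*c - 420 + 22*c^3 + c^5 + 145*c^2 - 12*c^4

Expanding (3 + c)*(c - 7)*(c - 5)*(-4 + c)*(1 + c):
= -420 + 22 * c^3 + c^4 * (-12) - 311 * c + 144 * c^2 + c^5
C) -420 + 22 * c^3 + c^4 * (-12) - 311 * c + 144 * c^2 + c^5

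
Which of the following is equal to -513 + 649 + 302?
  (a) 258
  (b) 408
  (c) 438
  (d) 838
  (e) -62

First: -513 + 649 = 136
Then: 136 + 302 = 438
c) 438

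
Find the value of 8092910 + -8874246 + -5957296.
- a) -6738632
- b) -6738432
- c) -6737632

First: 8092910 + -8874246 = -781336
Then: -781336 + -5957296 = -6738632
a) -6738632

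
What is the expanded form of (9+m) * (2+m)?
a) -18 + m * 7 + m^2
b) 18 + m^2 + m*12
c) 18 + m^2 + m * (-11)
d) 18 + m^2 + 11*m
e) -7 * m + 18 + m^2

Expanding (9+m) * (2+m):
= 18 + m^2 + 11*m
d) 18 + m^2 + 11*m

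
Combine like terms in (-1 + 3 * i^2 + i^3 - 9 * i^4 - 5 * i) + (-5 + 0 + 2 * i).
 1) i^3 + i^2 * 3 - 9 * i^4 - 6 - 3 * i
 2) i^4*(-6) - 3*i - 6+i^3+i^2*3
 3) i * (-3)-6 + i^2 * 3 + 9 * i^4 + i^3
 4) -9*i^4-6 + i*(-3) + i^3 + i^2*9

Adding the polynomials and combining like terms:
(-1 + 3*i^2 + i^3 - 9*i^4 - 5*i) + (-5 + 0 + 2*i)
= i^3 + i^2 * 3 - 9 * i^4 - 6 - 3 * i
1) i^3 + i^2 * 3 - 9 * i^4 - 6 - 3 * i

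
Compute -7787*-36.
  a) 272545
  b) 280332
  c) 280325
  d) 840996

-7787 * -36 = 280332
b) 280332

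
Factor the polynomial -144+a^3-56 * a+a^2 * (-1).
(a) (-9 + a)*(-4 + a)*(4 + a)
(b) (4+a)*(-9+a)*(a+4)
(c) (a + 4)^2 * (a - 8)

We need to factor -144+a^3-56 * a+a^2 * (-1).
The factored form is (4+a)*(-9+a)*(a+4).
b) (4+a)*(-9+a)*(a+4)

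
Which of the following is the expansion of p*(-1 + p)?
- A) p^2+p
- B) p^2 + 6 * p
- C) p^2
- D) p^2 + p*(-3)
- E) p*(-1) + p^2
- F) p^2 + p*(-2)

Expanding p*(-1 + p):
= p*(-1) + p^2
E) p*(-1) + p^2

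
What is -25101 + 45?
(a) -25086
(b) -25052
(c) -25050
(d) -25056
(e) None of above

-25101 + 45 = -25056
d) -25056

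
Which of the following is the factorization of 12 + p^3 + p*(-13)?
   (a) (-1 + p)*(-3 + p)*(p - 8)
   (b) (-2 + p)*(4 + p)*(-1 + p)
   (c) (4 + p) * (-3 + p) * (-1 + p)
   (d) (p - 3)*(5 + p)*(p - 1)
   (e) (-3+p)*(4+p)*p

We need to factor 12 + p^3 + p*(-13).
The factored form is (4 + p) * (-3 + p) * (-1 + p).
c) (4 + p) * (-3 + p) * (-1 + p)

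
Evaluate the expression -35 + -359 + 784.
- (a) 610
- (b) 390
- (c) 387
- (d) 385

First: -35 + -359 = -394
Then: -394 + 784 = 390
b) 390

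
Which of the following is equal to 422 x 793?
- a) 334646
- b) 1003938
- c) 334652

422 * 793 = 334646
a) 334646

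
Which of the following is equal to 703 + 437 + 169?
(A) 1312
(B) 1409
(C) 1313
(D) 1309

First: 703 + 437 = 1140
Then: 1140 + 169 = 1309
D) 1309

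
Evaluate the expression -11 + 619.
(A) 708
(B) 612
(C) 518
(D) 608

-11 + 619 = 608
D) 608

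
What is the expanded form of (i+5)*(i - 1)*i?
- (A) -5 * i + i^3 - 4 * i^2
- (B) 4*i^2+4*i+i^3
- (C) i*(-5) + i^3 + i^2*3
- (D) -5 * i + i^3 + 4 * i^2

Expanding (i+5)*(i - 1)*i:
= -5 * i + i^3 + 4 * i^2
D) -5 * i + i^3 + 4 * i^2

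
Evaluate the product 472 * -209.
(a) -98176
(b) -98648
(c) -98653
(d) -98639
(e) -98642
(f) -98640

472 * -209 = -98648
b) -98648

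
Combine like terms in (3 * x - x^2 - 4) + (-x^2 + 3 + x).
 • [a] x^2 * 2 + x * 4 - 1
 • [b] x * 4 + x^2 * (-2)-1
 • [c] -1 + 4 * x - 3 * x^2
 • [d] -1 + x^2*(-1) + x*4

Adding the polynomials and combining like terms:
(3*x - x^2 - 4) + (-x^2 + 3 + x)
= x * 4 + x^2 * (-2)-1
b) x * 4 + x^2 * (-2)-1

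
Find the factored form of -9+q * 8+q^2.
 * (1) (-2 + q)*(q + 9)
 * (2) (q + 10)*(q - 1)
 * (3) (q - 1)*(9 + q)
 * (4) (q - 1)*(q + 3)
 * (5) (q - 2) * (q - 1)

We need to factor -9+q * 8+q^2.
The factored form is (q - 1)*(9 + q).
3) (q - 1)*(9 + q)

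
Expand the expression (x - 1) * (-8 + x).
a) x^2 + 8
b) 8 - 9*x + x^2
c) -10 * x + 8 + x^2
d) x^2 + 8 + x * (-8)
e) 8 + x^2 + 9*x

Expanding (x - 1) * (-8 + x):
= 8 - 9*x + x^2
b) 8 - 9*x + x^2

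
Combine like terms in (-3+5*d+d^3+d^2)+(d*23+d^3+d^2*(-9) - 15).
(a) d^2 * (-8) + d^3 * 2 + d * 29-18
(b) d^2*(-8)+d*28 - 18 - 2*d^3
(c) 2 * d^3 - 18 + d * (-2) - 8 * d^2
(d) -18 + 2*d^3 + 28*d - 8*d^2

Adding the polynomials and combining like terms:
(-3 + 5*d + d^3 + d^2) + (d*23 + d^3 + d^2*(-9) - 15)
= -18 + 2*d^3 + 28*d - 8*d^2
d) -18 + 2*d^3 + 28*d - 8*d^2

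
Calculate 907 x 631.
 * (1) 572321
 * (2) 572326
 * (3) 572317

907 * 631 = 572317
3) 572317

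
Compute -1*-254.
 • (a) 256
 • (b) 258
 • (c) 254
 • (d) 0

-1 * -254 = 254
c) 254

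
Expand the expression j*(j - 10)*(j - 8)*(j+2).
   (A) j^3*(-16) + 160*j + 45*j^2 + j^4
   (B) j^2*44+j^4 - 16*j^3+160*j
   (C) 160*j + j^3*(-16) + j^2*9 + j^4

Expanding j*(j - 10)*(j - 8)*(j+2):
= j^2*44+j^4 - 16*j^3+160*j
B) j^2*44+j^4 - 16*j^3+160*j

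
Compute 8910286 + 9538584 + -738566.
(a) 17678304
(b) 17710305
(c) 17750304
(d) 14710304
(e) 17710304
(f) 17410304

First: 8910286 + 9538584 = 18448870
Then: 18448870 + -738566 = 17710304
e) 17710304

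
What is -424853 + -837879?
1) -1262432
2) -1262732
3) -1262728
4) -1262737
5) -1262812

-424853 + -837879 = -1262732
2) -1262732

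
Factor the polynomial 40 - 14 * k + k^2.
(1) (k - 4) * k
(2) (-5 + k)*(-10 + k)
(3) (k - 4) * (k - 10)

We need to factor 40 - 14 * k + k^2.
The factored form is (k - 4) * (k - 10).
3) (k - 4) * (k - 10)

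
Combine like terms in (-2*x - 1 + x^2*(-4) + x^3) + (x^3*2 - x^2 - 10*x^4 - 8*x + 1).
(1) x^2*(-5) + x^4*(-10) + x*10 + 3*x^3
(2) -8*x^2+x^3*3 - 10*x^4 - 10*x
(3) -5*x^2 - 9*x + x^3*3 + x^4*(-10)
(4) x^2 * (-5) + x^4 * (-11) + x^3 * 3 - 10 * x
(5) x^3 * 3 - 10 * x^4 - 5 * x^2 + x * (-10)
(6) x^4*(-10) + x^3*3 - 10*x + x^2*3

Adding the polynomials and combining like terms:
(-2*x - 1 + x^2*(-4) + x^3) + (x^3*2 - x^2 - 10*x^4 - 8*x + 1)
= x^3 * 3 - 10 * x^4 - 5 * x^2 + x * (-10)
5) x^3 * 3 - 10 * x^4 - 5 * x^2 + x * (-10)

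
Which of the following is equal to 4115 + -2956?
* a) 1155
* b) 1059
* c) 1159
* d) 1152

4115 + -2956 = 1159
c) 1159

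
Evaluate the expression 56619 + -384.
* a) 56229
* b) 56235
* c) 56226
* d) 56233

56619 + -384 = 56235
b) 56235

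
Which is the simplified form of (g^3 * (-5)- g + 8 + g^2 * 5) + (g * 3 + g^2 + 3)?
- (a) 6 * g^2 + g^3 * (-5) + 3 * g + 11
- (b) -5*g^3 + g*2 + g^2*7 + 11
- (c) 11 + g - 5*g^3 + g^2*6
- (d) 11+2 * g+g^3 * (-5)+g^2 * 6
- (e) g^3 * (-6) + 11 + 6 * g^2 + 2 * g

Adding the polynomials and combining like terms:
(g^3*(-5) - g + 8 + g^2*5) + (g*3 + g^2 + 3)
= 11+2 * g+g^3 * (-5)+g^2 * 6
d) 11+2 * g+g^3 * (-5)+g^2 * 6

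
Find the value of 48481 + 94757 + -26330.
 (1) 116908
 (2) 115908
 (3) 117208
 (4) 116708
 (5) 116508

First: 48481 + 94757 = 143238
Then: 143238 + -26330 = 116908
1) 116908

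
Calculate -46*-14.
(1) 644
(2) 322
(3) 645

-46 * -14 = 644
1) 644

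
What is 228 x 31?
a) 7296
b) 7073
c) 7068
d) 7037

228 * 31 = 7068
c) 7068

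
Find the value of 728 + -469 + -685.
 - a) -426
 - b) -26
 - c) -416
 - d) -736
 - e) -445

First: 728 + -469 = 259
Then: 259 + -685 = -426
a) -426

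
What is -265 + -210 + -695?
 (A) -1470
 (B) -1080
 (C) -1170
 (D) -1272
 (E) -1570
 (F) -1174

First: -265 + -210 = -475
Then: -475 + -695 = -1170
C) -1170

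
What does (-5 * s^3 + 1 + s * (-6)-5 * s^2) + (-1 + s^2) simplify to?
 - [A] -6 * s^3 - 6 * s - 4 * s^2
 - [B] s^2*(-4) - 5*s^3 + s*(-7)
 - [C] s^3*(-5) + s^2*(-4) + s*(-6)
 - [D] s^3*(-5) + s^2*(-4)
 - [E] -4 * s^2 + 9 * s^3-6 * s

Adding the polynomials and combining like terms:
(-5*s^3 + 1 + s*(-6) - 5*s^2) + (-1 + s^2)
= s^3*(-5) + s^2*(-4) + s*(-6)
C) s^3*(-5) + s^2*(-4) + s*(-6)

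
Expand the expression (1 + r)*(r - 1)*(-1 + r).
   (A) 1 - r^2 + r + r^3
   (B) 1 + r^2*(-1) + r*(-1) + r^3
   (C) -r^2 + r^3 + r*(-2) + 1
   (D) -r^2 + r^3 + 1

Expanding (1 + r)*(r - 1)*(-1 + r):
= 1 + r^2*(-1) + r*(-1) + r^3
B) 1 + r^2*(-1) + r*(-1) + r^3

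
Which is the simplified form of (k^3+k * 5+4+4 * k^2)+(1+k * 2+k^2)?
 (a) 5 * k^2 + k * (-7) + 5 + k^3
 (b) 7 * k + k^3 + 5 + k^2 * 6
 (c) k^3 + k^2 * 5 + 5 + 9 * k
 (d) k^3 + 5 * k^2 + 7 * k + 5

Adding the polynomials and combining like terms:
(k^3 + k*5 + 4 + 4*k^2) + (1 + k*2 + k^2)
= k^3 + 5 * k^2 + 7 * k + 5
d) k^3 + 5 * k^2 + 7 * k + 5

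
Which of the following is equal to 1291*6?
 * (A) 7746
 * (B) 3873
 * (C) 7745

1291 * 6 = 7746
A) 7746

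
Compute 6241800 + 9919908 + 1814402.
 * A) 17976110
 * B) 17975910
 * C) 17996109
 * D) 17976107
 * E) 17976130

First: 6241800 + 9919908 = 16161708
Then: 16161708 + 1814402 = 17976110
A) 17976110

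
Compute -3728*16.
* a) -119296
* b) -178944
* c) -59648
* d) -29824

-3728 * 16 = -59648
c) -59648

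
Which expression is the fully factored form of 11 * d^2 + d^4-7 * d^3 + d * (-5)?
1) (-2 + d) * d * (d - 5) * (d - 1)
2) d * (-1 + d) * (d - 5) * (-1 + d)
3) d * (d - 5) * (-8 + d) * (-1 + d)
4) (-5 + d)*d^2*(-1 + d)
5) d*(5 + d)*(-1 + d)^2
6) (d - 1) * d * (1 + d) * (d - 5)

We need to factor 11 * d^2 + d^4-7 * d^3 + d * (-5).
The factored form is d * (-1 + d) * (d - 5) * (-1 + d).
2) d * (-1 + d) * (d - 5) * (-1 + d)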